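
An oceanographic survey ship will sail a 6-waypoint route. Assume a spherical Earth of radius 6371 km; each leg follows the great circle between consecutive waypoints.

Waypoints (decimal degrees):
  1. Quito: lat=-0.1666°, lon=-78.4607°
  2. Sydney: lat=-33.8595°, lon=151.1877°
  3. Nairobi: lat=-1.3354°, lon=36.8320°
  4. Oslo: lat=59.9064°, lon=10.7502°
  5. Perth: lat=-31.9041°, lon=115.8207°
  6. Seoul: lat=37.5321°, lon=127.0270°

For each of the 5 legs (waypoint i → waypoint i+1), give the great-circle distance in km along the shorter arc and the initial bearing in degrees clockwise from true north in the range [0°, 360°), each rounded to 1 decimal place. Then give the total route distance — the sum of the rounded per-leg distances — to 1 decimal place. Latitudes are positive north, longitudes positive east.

Leg 1: φ1=-0.0029077, φ2=-0.5909598, Δφ=-0.5880520, Δλ=4.0081207 rad; a=sin²(Δφ/2)+cosφ1·cosφ2·sin²(Δλ/2)=0.7680230706; c=2·atan2(√a, √(1-a))=2.136542814; dist=6371·c=13611.914 ≈ 13611.9 km; running total=13611.9 km
Leg 1 bearing: y=sinΔλ·cosφ2=-0.63284064, x=cosφ1·sinφ2-sinφ1·cosφ2·cosΔλ=-0.55871930; θ=atan2(y, x)=-131.4405° <0 so +360° → 228.5595° ≈ 228.6°
Leg 2: φ1=-0.5909598, φ2=-0.0233071, Δφ=0.5676526, Δλ=-1.9958835 rad; a=sin²(Δφ/2)+cosφ1·cosφ2·sin²(Δλ/2)=0.6646910630; c=2·atan2(√a, √(1-a))=1.906445436; dist=6371·c=12145.964 ≈ 12146.0 km; running total=25757.9 km
Leg 2 bearing: y=sinΔλ·cosφ2=-0.91075537, x=cosφ1·sinφ2-sinφ1·cosφ2·cosΔλ=-0.24906240; θ=atan2(y, x)=-105.2946° <0 so +360° → 254.7054° ≈ 254.7°
Leg 3: φ1=-0.0233071, φ2=1.0455639, Δφ=1.0688710, Δλ=-0.4552133 rad; a=sin²(Δφ/2)+cosφ1·cosφ2·sin²(Δλ/2)=0.2849661281; c=2·atan2(√a, √(1-a))=1.126228514; dist=6371·c=7175.202 ≈ 7175.2 km; running total=32933.1 km
Leg 3 bearing: y=sinΔλ·cosφ2=-0.22044866, x=cosφ1·sinφ2-sinφ1·cosφ2·cosΔλ=0.87546795; θ=atan2(y, x)=-14.1336° <0 so +360° → 345.8664° ≈ 345.9°
Leg 4: φ1=1.0455639, φ2=-0.5568316, Δφ=-1.6023955, Δλ=1.8338262 rad; a=sin²(Δφ/2)+cosφ1·cosφ2·sin²(Δλ/2)=0.7839690023; c=2·atan2(√a, √(1-a))=2.174794765; dist=6371·c=13855.617 ≈ 13855.6 km; running total=46788.7 km
Leg 4 bearing: y=sinΔλ·cosφ2=0.81973617, x=cosφ1·sinφ2-sinφ1·cosφ2·cosΔλ=-0.07402046; θ=atan2(y, x)=95.1597° ≈ 95.2°
Leg 5: φ1=-0.5568316, φ2=0.6550587, Δφ=1.2118903, Δλ=0.1955868 rad; a=sin²(Δφ/2)+cosφ1·cosφ2·sin²(Δλ/2)=0.3307927438; c=2·atan2(√a, √(1-a))=1.225564842; dist=6371·c=7808.074 ≈ 7808.1 km; running total=54596.8 km
Leg 5 bearing: y=sinΔλ·cosφ2=0.15411574, x=cosφ1·sinφ2-sinφ1·cosφ2·cosΔλ=0.92829088; θ=atan2(y, x)=9.4263° ≈ 9.4°

Leg 1: dist=13611.9 km, bearing=228.6°
Leg 2: dist=12146.0 km, bearing=254.7°
Leg 3: dist=7175.2 km, bearing=345.9°
Leg 4: dist=13855.6 km, bearing=95.2°
Leg 5: dist=7808.1 km, bearing=9.4°
Total: 54596.8 km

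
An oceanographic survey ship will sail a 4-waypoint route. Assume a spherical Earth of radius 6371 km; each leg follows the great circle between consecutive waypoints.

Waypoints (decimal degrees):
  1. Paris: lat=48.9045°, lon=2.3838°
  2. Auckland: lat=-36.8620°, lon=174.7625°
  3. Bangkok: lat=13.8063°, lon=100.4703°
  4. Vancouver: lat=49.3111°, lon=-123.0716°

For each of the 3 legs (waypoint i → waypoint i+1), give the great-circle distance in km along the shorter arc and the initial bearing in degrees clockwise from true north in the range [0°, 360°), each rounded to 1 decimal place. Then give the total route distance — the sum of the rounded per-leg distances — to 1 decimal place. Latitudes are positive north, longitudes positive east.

Leg 1: dist=18540.9 km, bearing=27.6°
Leg 2: dist=9579.1 km, bearing=290.5°
Leg 3: dist=11802.2 km, bearing=27.9°
Total: 39922.2 km

Leg 1: φ1=0.8535445, φ2=-0.6433633, Δφ=-1.4969078, Δλ=3.0085759 rad; a=sin²(Δφ/2)+cosφ1·cosφ2·sin²(Δλ/2)=0.9866737030; c=2·atan2(√a, √(1-a))=2.910197597; dist=6371·c=18540.869 ≈ 18540.9 km; running total=18540.9 km
Leg 1 bearing: y=sinΔλ·cosφ2=0.10611086, x=cosφ1·sinφ2-sinφ1·cosφ2·cosΔλ=0.20331087; θ=atan2(y, x)=27.5607° ≈ 27.6°
Leg 2: φ1=-0.6433633, φ2=0.2409654, Δφ=0.8843287, Δλ=-1.2966435 rad; a=sin²(Δφ/2)+cosφ1·cosφ2·sin²(Δλ/2)=0.4664042270; c=2·atan2(√a, √(1-a))=1.503554119; dist=6371·c=9579.143 ≈ 9579.1 km; running total=28120.0 km
Leg 2 bearing: y=sinΔλ·cosφ2=-0.93484192, x=cosφ1·sinφ2-sinφ1·cosφ2·cosΔλ=0.34864865; θ=atan2(y, x)=-69.5470° <0 so +360° → 290.4530° ≈ 290.5°
Leg 3: φ1=0.2409654, φ2=0.8606411, Δφ=0.6196757, Δλ=-3.9015422 rad; a=sin²(Δφ/2)+cosφ1·cosφ2·sin²(Δλ/2)=0.6389876649; c=2·atan2(√a, √(1-a))=1.852482051; dist=6371·c=11802.163 ≈ 11802.2 km; running total=39922.2 km
Leg 3 bearing: y=sinΔλ·cosφ2=0.44911952, x=cosφ1·sinφ2-sinφ1·cosφ2·cosΔλ=0.84912977; θ=atan2(y, x)=27.8751° ≈ 27.9°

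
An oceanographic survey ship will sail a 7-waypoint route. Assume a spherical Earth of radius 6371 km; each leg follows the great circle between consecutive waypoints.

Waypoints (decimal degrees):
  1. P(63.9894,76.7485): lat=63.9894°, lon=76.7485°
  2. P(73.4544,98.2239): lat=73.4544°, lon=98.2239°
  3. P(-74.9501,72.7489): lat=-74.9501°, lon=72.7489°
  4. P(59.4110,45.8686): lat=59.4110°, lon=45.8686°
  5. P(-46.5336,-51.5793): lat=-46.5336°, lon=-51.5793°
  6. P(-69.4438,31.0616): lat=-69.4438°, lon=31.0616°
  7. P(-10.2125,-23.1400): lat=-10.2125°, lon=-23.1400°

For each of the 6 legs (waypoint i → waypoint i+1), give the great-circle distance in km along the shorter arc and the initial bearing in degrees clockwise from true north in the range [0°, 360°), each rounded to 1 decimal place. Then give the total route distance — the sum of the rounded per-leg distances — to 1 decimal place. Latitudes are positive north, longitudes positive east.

Leg 1: φ1=1.1168257, φ2=1.2820211, Δφ=0.1651954, Δλ=0.3748164 rad; a=sin²(Δφ/2)+cosφ1·cosφ2·sin²(Δλ/2)=0.0111419943; c=2·atan2(√a, √(1-a))=0.211505303; dist=6371·c=1347.500 ≈ 1347.5 km; running total=1347.5 km
Leg 1 bearing: y=sinΔλ·cosφ2=0.10425784, x=cosφ1·sinφ2-sinφ1·cosφ2·cosΔλ=0.18221335; θ=atan2(y, x)=29.7771° ≈ 29.8°
Leg 2: φ1=1.2820211, φ2=-1.3081260, Δφ=-2.5901471, Δλ=-0.4446226 rad; a=sin²(Δφ/2)+cosφ1·cosφ2·sin²(Δλ/2)=0.9294787955; c=2·atan2(√a, √(1-a))=2.604026740; dist=6371·c=16590.254 ≈ 16590.3 km; running total=17937.8 km
Leg 2 bearing: y=sinΔλ·cosφ2=-0.11168432, x=cosφ1·sinφ2-sinφ1·cosφ2·cosΔλ=-0.49971839; θ=atan2(y, x)=-167.4017° <0 so +360° → 192.5983° ≈ 192.6°
Leg 3: φ1=-1.3081260, φ2=1.0369176, Δφ=2.3450436, Δλ=-0.4691497 rad; a=sin²(Δφ/2)+cosφ1·cosφ2·sin²(Δλ/2)=0.8567274363; c=2·atan2(√a, √(1-a))=2.365212834; dist=6371·c=15068.771 ≈ 15068.8 km; running total=33006.6 km
Leg 3 bearing: y=sinΔλ·cosφ2=-0.23007719, x=cosφ1·sinφ2-sinφ1·cosφ2·cosΔλ=0.66185091; θ=atan2(y, x)=-19.1688° <0 so +360° → 340.8312° ≈ 340.8°
Leg 4: φ1=1.0369176, φ2=-0.8121645, Δφ=-1.8490821, Δλ=-1.7007867 rad; a=sin²(Δφ/2)+cosφ1·cosφ2·sin²(Δλ/2)=0.8350781250; c=2·atan2(√a, √(1-a))=2.305215611; dist=6371·c=14686.529 ≈ 14686.5 km; running total=47693.1 km
Leg 4 bearing: y=sinΔλ·cosφ2=-0.68212512, x=cosφ1·sinφ2-sinφ1·cosφ2·cosΔλ=-0.29256782; θ=atan2(y, x)=-113.2148° <0 so +360° → 246.7852° ≈ 246.8°
Leg 5: φ1=-0.8121645, φ2=-1.2120230, Δφ=-0.3998584, Δλ=1.4423558 rad; a=sin²(Δφ/2)+cosφ1·cosφ2·sin²(Δλ/2)=0.1447470502; c=2·atan2(√a, √(1-a))=0.780579456; dist=6371·c=4973.072 ≈ 4973.1 km; running total=52666.2 km
Leg 5 bearing: y=sinΔλ·cosφ2=0.34823369, x=cosφ1·sinφ2-sinφ1·cosφ2·cosΔλ=-0.61148562; θ=atan2(y, x)=150.3390° ≈ 150.3°
Leg 6: φ1=-1.2120230, φ2=-0.1782417, Δφ=1.0337812, Δλ=-0.9459964 rad; a=sin²(Δφ/2)+cosφ1·cosφ2·sin²(Δλ/2)=0.3159287879; c=2·atan2(√a, √(1-a))=1.193785987; dist=6371·c=7605.611 ≈ 7605.6 km; running total=60271.8 km
Leg 6 bearing: y=sinΔλ·cosφ2=-0.79823017, x=cosφ1·sinφ2-sinφ1·cosφ2·cosΔλ=0.47675964; θ=atan2(y, x)=-59.1514° <0 so +360° → 300.8486° ≈ 300.8°

Leg 1: dist=1347.5 km, bearing=29.8°
Leg 2: dist=16590.3 km, bearing=192.6°
Leg 3: dist=15068.8 km, bearing=340.8°
Leg 4: dist=14686.5 km, bearing=246.8°
Leg 5: dist=4973.1 km, bearing=150.3°
Leg 6: dist=7605.6 km, bearing=300.8°
Total: 60271.8 km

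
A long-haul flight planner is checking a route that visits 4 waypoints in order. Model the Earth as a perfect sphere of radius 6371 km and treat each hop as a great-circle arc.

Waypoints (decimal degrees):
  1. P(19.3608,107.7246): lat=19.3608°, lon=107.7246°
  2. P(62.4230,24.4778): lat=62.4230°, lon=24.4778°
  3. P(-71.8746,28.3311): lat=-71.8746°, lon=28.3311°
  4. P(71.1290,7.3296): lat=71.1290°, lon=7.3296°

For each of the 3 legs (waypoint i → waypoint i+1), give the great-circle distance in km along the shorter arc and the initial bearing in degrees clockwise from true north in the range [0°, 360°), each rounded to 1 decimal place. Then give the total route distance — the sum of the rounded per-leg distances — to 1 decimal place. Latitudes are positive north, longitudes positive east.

Leg 1: φ1=0.3379097, φ2=1.0894869, Δφ=0.7515772, Δλ=-1.4529308 rad; a=sin²(Δφ/2)+cosφ1·cosφ2·sin²(Δλ/2)=0.3273939927; c=2·atan2(√a, √(1-a))=1.218331649; dist=6371·c=7761.991 ≈ 7762.0 km; running total=7762.0 km
Leg 1 bearing: y=sinΔλ·cosφ2=-0.45972832, x=cosφ1·sinφ2-sinφ1·cosφ2·cosΔλ=0.81821668; θ=atan2(y, x)=-29.3302° <0 so +360° → 330.6698° ≈ 330.7°
Leg 2: φ1=1.0894869, φ2=-1.2544484, Δφ=-2.3439353, Δλ=0.0672528 rad; a=sin²(Δφ/2)+cosφ1·cosφ2·sin²(Δλ/2)=0.8493554395; c=2·atan2(√a, √(1-a))=2.344390286; dist=6371·c=14936.111 ≈ 14936.1 km; running total=22698.1 km
Leg 2 bearing: y=sinΔλ·cosφ2=0.02090642, x=cosφ1·sinφ2-sinφ1·cosφ2·cosΔλ=-0.71509861; θ=atan2(y, x)=178.3254° ≈ 178.3°
Leg 3: φ1=-1.2544484, φ2=1.2414352, Δφ=2.4958837, Δλ=-0.3665453 rad; a=sin²(Δφ/2)+cosφ1·cosφ2·sin²(Δλ/2)=0.9026787349; c=2·atan2(√a, √(1-a))=2.507074578; dist=6371·c=15972.572 ≈ 15972.6 km; running total=38670.7 km
Leg 3 bearing: y=sinΔλ·cosφ2=-0.11591790, x=cosφ1·sinφ2-sinφ1·cosφ2·cosΔλ=0.58134532; θ=atan2(y, x)=-11.2767° <0 so +360° → 348.7233° ≈ 348.7°

Leg 1: dist=7762.0 km, bearing=330.7°
Leg 2: dist=14936.1 km, bearing=178.3°
Leg 3: dist=15972.6 km, bearing=348.7°
Total: 38670.7 km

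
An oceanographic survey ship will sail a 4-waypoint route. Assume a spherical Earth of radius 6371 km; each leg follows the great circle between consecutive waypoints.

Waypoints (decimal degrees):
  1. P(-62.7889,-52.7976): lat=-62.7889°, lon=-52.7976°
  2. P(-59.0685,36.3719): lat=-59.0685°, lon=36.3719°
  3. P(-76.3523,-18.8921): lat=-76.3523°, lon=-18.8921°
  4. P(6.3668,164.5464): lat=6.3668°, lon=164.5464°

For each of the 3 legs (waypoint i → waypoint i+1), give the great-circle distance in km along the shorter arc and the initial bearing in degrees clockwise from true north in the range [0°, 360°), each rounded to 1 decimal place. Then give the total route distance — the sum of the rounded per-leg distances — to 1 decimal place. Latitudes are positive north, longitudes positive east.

Leg 1: φ1=-1.0958730, φ2=-1.0309398, Δφ=0.0649332, Δλ=1.5563014 rad; a=sin²(Δφ/2)+cosφ1·cosφ2·sin²(Δλ/2)=0.1168717047; c=2·atan2(√a, √(1-a))=0.697801593; dist=6371·c=4445.694 ≈ 4445.7 km; running total=4445.7 km
Leg 1 bearing: y=sinΔλ·cosφ2=0.51395892, x=cosφ1·sinφ2-sinφ1·cosφ2·cosΔλ=-0.38561258; θ=atan2(y, x)=126.8801° ≈ 126.9°
Leg 2: φ1=-1.0309398, φ2=-1.3325990, Δφ=-0.3016592, Δλ=-0.9645388 rad; a=sin²(Δφ/2)+cosφ1·cosφ2·sin²(Δλ/2)=0.0486655747; c=2·atan2(√a, √(1-a))=0.444864810; dist=6371·c=2834.234 ≈ 2834.2 km; running total=7279.9 km
Leg 2 bearing: y=sinΔλ·cosφ2=-0.19390145, x=cosφ1·sinφ2-sinφ1·cosφ2·cosΔλ=-0.38417597; θ=atan2(y, x)=-153.2190° <0 so +360° → 206.7810° ≈ 206.8°
Leg 3: φ1=-1.3325990, φ2=0.1111216, Δφ=1.4437206, Δλ=3.2016058 rad; a=sin²(Δφ/2)+cosφ1·cosφ2·sin²(Δλ/2)=0.6709178960; c=2·atan2(√a, √(1-a))=1.919666002; dist=6371·c=12230.192 ≈ 12230.2 km; running total=19510.1 km
Leg 3 bearing: y=sinΔλ·cosφ2=-0.05960721, x=cosφ1·sinφ2-sinφ1·cosφ2·cosΔλ=-0.93786741; θ=atan2(y, x)=-176.3634° <0 so +360° → 183.6366° ≈ 183.6°

Leg 1: dist=4445.7 km, bearing=126.9°
Leg 2: dist=2834.2 km, bearing=206.8°
Leg 3: dist=12230.2 km, bearing=183.6°
Total: 19510.1 km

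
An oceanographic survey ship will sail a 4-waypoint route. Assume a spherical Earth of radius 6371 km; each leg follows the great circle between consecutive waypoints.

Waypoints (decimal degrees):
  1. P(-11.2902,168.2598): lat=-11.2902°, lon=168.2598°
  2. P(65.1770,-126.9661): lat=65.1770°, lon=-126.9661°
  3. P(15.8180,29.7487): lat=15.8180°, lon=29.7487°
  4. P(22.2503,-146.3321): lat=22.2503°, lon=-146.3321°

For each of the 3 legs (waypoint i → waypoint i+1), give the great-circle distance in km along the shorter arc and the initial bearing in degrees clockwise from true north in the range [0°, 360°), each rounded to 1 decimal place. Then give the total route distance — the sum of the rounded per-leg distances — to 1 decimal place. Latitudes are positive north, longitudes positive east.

Leg 1: dist=10021.8 km, bearing=22.3°
Leg 2: dist=10797.2 km, bearing=22.5°
Leg 3: dist=15760.6 km, bearing=354.1°
Total: 36579.6 km

Leg 1: φ1=-0.1970512, φ2=1.1375532, Δφ=1.3346044, Δλ=-5.1526640 rad; a=sin²(Δφ/2)+cosφ1·cosφ2·sin²(Δλ/2)=0.5011159288; c=2·atan2(√a, √(1-a))=1.573028186; dist=6371·c=10021.763 ≈ 10021.8 km; running total=10021.8 km
Leg 1 bearing: y=sinΔλ·cosφ2=0.37978044, x=cosφ1·sinφ2-sinφ1·cosφ2·cosΔλ=0.92507396; θ=atan2(y, x)=22.3201° ≈ 22.3°
Leg 2: φ1=1.1375532, φ2=0.2760762, Δφ=-0.8614771, Δλ=2.7351892 rad; a=sin²(Δφ/2)+cosφ1·cosφ2·sin²(Δλ/2)=0.5618104282; c=2·atan2(√a, √(1-a))=1.694734233; dist=6371·c=10797.152 ≈ 10797.2 km; running total=20819.0 km
Leg 2 bearing: y=sinΔλ·cosφ2=0.38033887, x=cosφ1·sinφ2-sinφ1·cosφ2·cosΔλ=0.91654799; θ=atan2(y, x)=22.5369° ≈ 22.5°
Leg 3: φ1=0.2760762, φ2=0.3883410, Δφ=0.1122648, Δλ=-3.0731897 rad; a=sin²(Δφ/2)+cosφ1·cosφ2·sin²(Δλ/2)=0.8925969073; c=2·atan2(√a, √(1-a))=2.473805374; dist=6371·c=15760.614 ≈ 15760.6 km; running total=36579.6 km
Leg 3 bearing: y=sinΔλ·cosφ2=-0.06326020, x=cosφ1·sinφ2-sinφ1·cosφ2·cosΔλ=0.61601041; θ=atan2(y, x)=-5.8633° <0 so +360° → 354.1367° ≈ 354.1°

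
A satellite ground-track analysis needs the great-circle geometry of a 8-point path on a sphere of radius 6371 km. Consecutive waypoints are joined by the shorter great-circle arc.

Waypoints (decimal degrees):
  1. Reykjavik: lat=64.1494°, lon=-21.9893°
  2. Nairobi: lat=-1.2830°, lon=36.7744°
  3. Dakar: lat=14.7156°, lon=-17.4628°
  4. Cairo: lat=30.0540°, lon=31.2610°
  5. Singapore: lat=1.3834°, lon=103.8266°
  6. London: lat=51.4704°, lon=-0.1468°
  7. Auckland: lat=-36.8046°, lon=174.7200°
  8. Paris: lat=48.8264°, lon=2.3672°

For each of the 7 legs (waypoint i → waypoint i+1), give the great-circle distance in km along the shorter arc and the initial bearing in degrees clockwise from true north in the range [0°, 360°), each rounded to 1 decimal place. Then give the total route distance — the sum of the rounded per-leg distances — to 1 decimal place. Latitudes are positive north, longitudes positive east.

Leg 1: dist=8686.3 km, bearing=119.1°
Leg 2: dist=6225.1 km, bearing=288.8°
Leg 3: dist=5248.0 km, bearing=62.5°
Leg 4: dist=8256.8 km, bearing=97.7°
Leg 5: dist=10847.7 km, bearing=322.4°
Leg 6: dist=18334.7 km, bearing=15.9°
Leg 7: dist=18541.8 km, bearing=337.5°
Total: 76140.4 km

Leg 1: φ1=1.1196182, φ2=-0.0223926, Δφ=-1.1420108, Δλ=1.0256200 rad; a=sin²(Δφ/2)+cosφ1·cosφ2·sin²(Δλ/2)=0.3970486671; c=2·atan2(√a, √(1-a))=1.363410278; dist=6371·c=8686.287 ≈ 8686.3 km; running total=8686.3 km
Leg 1 bearing: y=sinΔλ·cosφ2=0.85482153, x=cosφ1·sinφ2-sinφ1·cosφ2·cosΔλ=-0.47632368; θ=atan2(y, x)=119.1274° ≈ 119.1°
Leg 2: φ1=-0.0223926, φ2=0.2568357, Δφ=0.2792282, Δλ=-0.9466177 rad; a=sin²(Δφ/2)+cosφ1·cosφ2·sin²(Δλ/2)=0.2202843041; c=2·atan2(√a, √(1-a))=0.977096684; dist=6371·c=6225.083 ≈ 6225.1 km; running total=14911.4 km
Leg 2 bearing: y=sinΔλ·cosφ2=-0.78482698, x=cosφ1·sinφ2-sinφ1·cosφ2·cosΔλ=0.26661420; θ=atan2(y, x)=-71.2368° <0 so +360° → 288.7632° ≈ 288.8°
Leg 3: φ1=0.2568357, φ2=0.5245413, Δφ=0.2677056, Δλ=0.8503907 rad; a=sin²(Δφ/2)+cosφ1·cosφ2·sin²(Δλ/2)=0.1602573871; c=2·atan2(√a, √(1-a))=0.823735545; dist=6371·c=5248.019 ≈ 5248.0 km; running total=20159.4 km
Leg 3 bearing: y=sinΔλ·cosφ2=0.65049675, x=cosφ1·sinφ2-sinφ1·cosφ2·cosΔλ=0.33934319; θ=atan2(y, x)=62.4504° ≈ 62.5°
Leg 4: φ1=0.5245413, φ2=0.0241449, Δφ=-0.5003964, Δλ=1.2665086 rad; a=sin²(Δφ/2)+cosφ1·cosφ2·sin²(Δλ/2)=0.3643264424; c=2·atan2(√a, √(1-a))=1.296003944; dist=6371·c=8256.841 ≈ 8256.8 km; running total=28416.2 km
Leg 4 bearing: y=sinΔλ·cosφ2=0.95378253, x=cosφ1·sinφ2-sinφ1·cosφ2·cosΔλ=-0.12911091; θ=atan2(y, x)=97.7091° ≈ 97.7°
Leg 5: φ1=0.0241449, φ2=0.8983279, Δφ=0.8741831, Δλ=-1.8146782 rad; a=sin²(Δφ/2)+cosφ1·cosφ2·sin²(Δλ/2)=0.5657434338; c=2·atan2(√a, √(1-a))=1.702665048; dist=6371·c=10847.679 ≈ 10847.7 km; running total=39263.9 km
Leg 5 bearing: y=sinΔλ·cosφ2=-0.60448541, x=cosφ1·sinφ2-sinφ1·cosφ2·cosΔλ=0.78568989; θ=atan2(y, x)=-37.5736° <0 so +360° → 322.4264° ≈ 322.4°
Leg 6: φ1=0.8983279, φ2=-0.6423614, Δφ=-1.5406894, Δλ=3.0520014 rad; a=sin²(Δφ/2)+cosφ1·cosφ2·sin²(Δλ/2)=0.9827093569; c=2·atan2(√a, √(1-a))=2.877841044; dist=6371·c=18334.725 ≈ 18334.7 km; running total=57598.6 km
Leg 6 bearing: y=sinΔλ·cosφ2=0.07163828, x=cosφ1·sinφ2-sinφ1·cosφ2·cosΔλ=0.25066843; θ=atan2(y, x)=15.9494° ≈ 15.9°
Leg 7: φ1=-0.6423614, φ2=0.8521814, Δφ=1.4945429, Δλ=-3.0081238 rad; a=sin²(Δφ/2)+cosφ1·cosφ2·sin²(Δλ/2)=0.9866901576; c=2·atan2(√a, √(1-a))=2.910341138; dist=6371·c=18541.783 ≈ 18541.8 km; running total=76140.4 km
Leg 7 bearing: y=sinΔλ·cosφ2=-0.08760758, x=cosφ1·sinφ2-sinφ1·cosφ2·cosΔλ=0.21179158; θ=atan2(y, x)=-22.4724° <0 so +360° → 337.5276° ≈ 337.5°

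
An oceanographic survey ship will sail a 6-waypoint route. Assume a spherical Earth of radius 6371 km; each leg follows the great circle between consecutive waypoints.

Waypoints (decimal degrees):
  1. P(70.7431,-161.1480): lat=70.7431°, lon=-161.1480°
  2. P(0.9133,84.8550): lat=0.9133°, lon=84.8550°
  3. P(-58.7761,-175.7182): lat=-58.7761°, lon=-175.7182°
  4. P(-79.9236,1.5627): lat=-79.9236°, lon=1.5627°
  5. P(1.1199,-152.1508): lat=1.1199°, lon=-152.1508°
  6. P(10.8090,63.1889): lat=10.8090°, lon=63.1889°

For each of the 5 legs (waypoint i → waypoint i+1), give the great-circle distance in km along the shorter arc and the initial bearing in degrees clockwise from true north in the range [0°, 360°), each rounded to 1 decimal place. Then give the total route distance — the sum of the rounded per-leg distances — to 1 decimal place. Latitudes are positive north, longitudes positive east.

Leg 1: φ1=1.2347000, φ2=0.0159401, Δφ=-1.2187599, Δλ=4.2935623 rad; a=sin²(Δφ/2)+cosφ1·cosφ2·sin²(Δλ/2)=0.5595315490; c=2·atan2(√a, √(1-a))=1.690142541; dist=6371·c=10767.898 ≈ 10767.9 km; running total=10767.9 km
Leg 1 bearing: y=sinΔλ·cosφ2=-0.91345069, x=cosφ1·sinφ2-sinφ1·cosφ2·cosΔλ=0.38914240; θ=atan2(y, x)=-66.9253° <0 so +360° → 293.0747° ≈ 293.1°
Leg 2: φ1=0.0159401, φ2=-1.0258365, Δφ=-1.0417766, Δλ=-4.5478603 rad; a=sin²(Δφ/2)+cosφ1·cosφ2·sin²(Δλ/2)=0.5492622555; c=2·atan2(√a, √(1-a))=1.669480936; dist=6371·c=10636.263 ≈ 10636.3 km; running total=21404.2 km
Leg 2 bearing: y=sinΔλ·cosφ2=0.51138333, x=cosφ1·sinφ2-sinφ1·cosφ2·cosΔλ=-0.85368613; θ=atan2(y, x)=149.0771° ≈ 149.1°
Leg 3: φ1=-1.0258365, φ2=-1.3949300, Δφ=-0.3690935, Δλ=3.0941354 rad; a=sin²(Δφ/2)+cosφ1·cosφ2·sin²(Δλ/2)=0.1243186040; c=2·atan2(√a, √(1-a))=0.720671486; dist=6371·c=4591.398 ≈ 4591.4 km; running total=25995.6 km
Leg 3 bearing: y=sinΔλ·cosφ2=0.00830006, x=cosφ1·sinφ2-sinφ1·cosφ2·cosΔλ=-0.65983715; θ=atan2(y, x)=179.2793° ≈ 179.3°
Leg 4: φ1=-1.3949300, φ2=0.0195459, Δφ=1.4144759, Δλ=-2.6828067 rad; a=sin²(Δφ/2)+cosφ1·cosφ2·sin²(Δλ/2)=0.5880409312; c=2·atan2(√a, √(1-a))=1.747801021; dist=6371·c=11135.240 ≈ 11135.2 km; running total=37130.8 km
Leg 4 bearing: y=sinΔλ·cosφ2=-0.44277536, x=cosφ1·sinφ2-sinφ1·cosφ2·cosΔλ=-0.87917300; θ=atan2(y, x)=-153.2689° <0 so +360° → 206.7311° ≈ 206.7°
Leg 5: φ1=0.0195459, φ2=0.1886526, Δφ=0.1691067, Δλ=3.7583868 rad; a=sin²(Δφ/2)+cosφ1·cosφ2·sin²(Δλ/2)=0.8987228266; c=2·atan2(√a, √(1-a))=2.493846302; dist=6371·c=15888.295 ≈ 15888.3 km; running total=53019.1 km
Leg 5 bearing: y=sinΔλ·cosφ2=-0.56816049, x=cosφ1·sinφ2-sinφ1·cosφ2·cosΔλ=0.20316025; θ=atan2(y, x)=-70.3242° <0 so +360° → 289.6758° ≈ 289.7°

Leg 1: dist=10767.9 km, bearing=293.1°
Leg 2: dist=10636.3 km, bearing=149.1°
Leg 3: dist=4591.4 km, bearing=179.3°
Leg 4: dist=11135.2 km, bearing=206.7°
Leg 5: dist=15888.3 km, bearing=289.7°
Total: 53019.1 km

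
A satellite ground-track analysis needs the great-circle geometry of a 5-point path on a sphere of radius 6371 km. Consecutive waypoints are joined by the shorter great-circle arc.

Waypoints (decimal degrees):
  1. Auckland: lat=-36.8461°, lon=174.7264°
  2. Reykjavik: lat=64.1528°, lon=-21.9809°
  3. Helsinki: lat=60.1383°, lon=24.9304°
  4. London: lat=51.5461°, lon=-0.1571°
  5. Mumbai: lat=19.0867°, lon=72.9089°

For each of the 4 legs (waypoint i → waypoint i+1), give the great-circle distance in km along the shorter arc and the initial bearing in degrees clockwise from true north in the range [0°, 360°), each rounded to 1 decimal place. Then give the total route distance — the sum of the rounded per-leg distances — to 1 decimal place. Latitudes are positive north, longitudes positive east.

Leg 1: φ1=-0.6430858, φ2=1.1196776, Δφ=1.7627633, Δλ=-3.4331900 rad; a=sin²(Δφ/2)+cosφ1·cosφ2·sin²(Δλ/2)=0.9369178228; c=2·atan2(√a, √(1-a))=2.633832266; dist=6371·c=16780.145 ≈ 16780.1 km; running total=16780.1 km
Leg 1 bearing: y=sinΔλ·cosφ2=0.12533452, x=cosφ1·sinφ2-sinφ1·cosφ2·cosΔλ=0.46978987; θ=atan2(y, x)=14.9379° ≈ 14.9°
Leg 2: φ1=1.1196776, φ2=1.0496113, Δφ=-0.0700662, Δλ=0.8187566 rad; a=sin²(Δφ/2)+cosφ1·cosφ2·sin²(Δλ/2)=0.0356190143; c=2·atan2(√a, √(1-a))=0.379737497; dist=6371·c=2419.308 ≈ 2419.3 km; running total=19199.4 km
Leg 2 bearing: y=sinΔλ·cosφ2=0.36362083, x=cosφ1·sinφ2-sinφ1·cosφ2·cosΔλ=0.07197980; θ=atan2(y, x)=78.8029° ≈ 78.8°
Leg 3: φ1=1.0496113, φ2=0.8996492, Δφ=-0.1499622, Δλ=-0.4378595 rad; a=sin²(Δφ/2)+cosφ1·cosφ2·sin²(Δλ/2)=0.0202172193; c=2·atan2(√a, √(1-a))=0.285341571; dist=6371·c=1817.911 ≈ 1817.9 km; running total=21017.3 km
Leg 3 bearing: y=sinΔλ·cosφ2=-0.26368028, x=cosφ1·sinφ2-sinφ1·cosφ2·cosΔλ=-0.09852229; θ=atan2(y, x)=-110.4878° <0 so +360° → 249.5122° ≈ 249.5°
Leg 4: φ1=0.8996492, φ2=0.3331258, Δφ=-0.5665234, Δλ=1.2752423 rad; a=sin²(Δφ/2)+cosφ1·cosφ2·sin²(Δλ/2)=0.2863731225; c=2·atan2(√a, √(1-a))=1.129343176; dist=6371·c=7195.045 ≈ 7195.0 km; running total=28212.3 km
Leg 4 bearing: y=sinΔλ·cosφ2=0.90404943, x=cosφ1·sinφ2-sinφ1·cosφ2·cosΔλ=-0.01220102; θ=atan2(y, x)=90.7732° ≈ 90.8°

Leg 1: dist=16780.1 km, bearing=14.9°
Leg 2: dist=2419.3 km, bearing=78.8°
Leg 3: dist=1817.9 km, bearing=249.5°
Leg 4: dist=7195.0 km, bearing=90.8°
Total: 28212.3 km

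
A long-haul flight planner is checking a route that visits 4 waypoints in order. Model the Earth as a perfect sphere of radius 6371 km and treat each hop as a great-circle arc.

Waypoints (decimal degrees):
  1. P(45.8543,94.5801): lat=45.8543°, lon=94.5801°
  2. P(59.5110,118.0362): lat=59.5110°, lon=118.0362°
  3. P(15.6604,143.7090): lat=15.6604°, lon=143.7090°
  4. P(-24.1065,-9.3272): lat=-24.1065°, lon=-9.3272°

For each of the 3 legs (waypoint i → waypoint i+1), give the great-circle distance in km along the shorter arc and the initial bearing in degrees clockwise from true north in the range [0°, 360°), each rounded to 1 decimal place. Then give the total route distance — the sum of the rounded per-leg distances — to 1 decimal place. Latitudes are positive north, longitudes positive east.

Leg 1: dist=2170.5 km, bearing=37.2°
Leg 2: dist=5304.8 km, bearing=145.7°
Leg 3: dist=17049.6 km, bearing=247.2°
Total: 24524.9 km

Leg 1: φ1=0.8003085, φ2=1.0386629, Δφ=0.2383544, Δλ=0.4093862 rad; a=sin²(Δφ/2)+cosφ1·cosφ2·sin²(Δλ/2)=0.0287367166; c=2·atan2(√a, √(1-a))=0.340683321; dist=6371·c=2170.493 ≈ 2170.5 km; running total=2170.5 km
Leg 1 bearing: y=sinΔλ·cosφ2=0.20195792, x=cosφ1·sinφ2-sinφ1·cosφ2·cosΔλ=0.26618916; θ=atan2(y, x)=37.1876° ≈ 37.2°
Leg 2: φ1=1.0386629, φ2=0.2733255, Δφ=-0.7653373, Δλ=0.4480749 rad; a=sin²(Δφ/2)+cosφ1·cosφ2·sin²(Δλ/2)=0.1635392343; c=2·atan2(√a, √(1-a))=0.832645056; dist=6371·c=5304.782 ≈ 5304.8 km; running total=7475.3 km
Leg 2 bearing: y=sinΔλ·cosφ2=0.41714909, x=cosφ1·sinφ2-sinφ1·cosφ2·cosΔλ=-0.61087089; θ=atan2(y, x)=145.6718° ≈ 145.7°
Leg 3: φ1=0.2733255, φ2=-0.4207378, Δφ=-0.6940633, Δλ=-2.6709856 rad; a=sin²(Δφ/2)+cosφ1·cosφ2·sin²(Δλ/2)=0.9468058178; c=2·atan2(√a, √(1-a))=2.676124720; dist=6371·c=17049.591 ≈ 17049.6 km; running total=24524.9 km
Leg 3 bearing: y=sinΔλ·cosφ2=-0.41388308, x=cosφ1·sinφ2-sinφ1·cosφ2·cosΔλ=-0.17366359; θ=atan2(y, x)=-112.7627° <0 so +360° → 247.2373° ≈ 247.2°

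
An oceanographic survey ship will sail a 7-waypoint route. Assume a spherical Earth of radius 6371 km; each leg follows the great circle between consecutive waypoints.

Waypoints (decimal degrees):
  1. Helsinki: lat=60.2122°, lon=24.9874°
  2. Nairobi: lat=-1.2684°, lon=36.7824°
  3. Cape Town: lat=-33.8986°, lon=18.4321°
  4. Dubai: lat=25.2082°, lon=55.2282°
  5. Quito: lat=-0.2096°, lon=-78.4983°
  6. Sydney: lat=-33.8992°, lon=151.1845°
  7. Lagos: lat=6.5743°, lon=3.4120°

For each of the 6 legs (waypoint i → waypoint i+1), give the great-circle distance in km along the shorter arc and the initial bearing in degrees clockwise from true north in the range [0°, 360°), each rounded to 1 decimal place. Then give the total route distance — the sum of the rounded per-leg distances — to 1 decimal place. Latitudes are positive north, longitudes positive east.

Leg 1: φ1=1.0509011, φ2=-0.0221378, Δφ=-1.0730389, Δλ=0.2058616 rad; a=sin²(Δφ/2)+cosφ1·cosφ2·sin²(Δλ/2)=0.2665153618; c=2·atan2(√a, √(1-a))=1.084936023; dist=6371·c=6912.127 ≈ 6912.1 km; running total=6912.1 km
Leg 1 bearing: y=sinΔλ·cosφ2=0.20436054, x=cosφ1·sinφ2-sinφ1·cosφ2·cosΔλ=-0.86033509; θ=atan2(y, x)=166.6378° ≈ 166.6°
Leg 2: φ1=-0.0221378, φ2=-0.5916422, Δφ=-0.5695044, Δλ=-0.3202732 rad; a=sin²(Δφ/2)+cosφ1·cosφ2·sin²(Δλ/2)=0.1000143131; c=2·atan2(√a, √(1-a))=0.643548818; dist=6371·c=4100.0495 ≈ 4100.0 km; running total=11012.1 km
Leg 2 bearing: y=sinΔλ·cosφ2=-0.26131360, x=cosφ1·sinφ2-sinφ1·cosφ2·cosΔλ=-0.54014906; θ=atan2(y, x)=-154.1832° <0 so +360° → 205.8168° ≈ 205.8°
Leg 3: φ1=-0.5916422, φ2=0.4399661, Δφ=1.0316083, Δλ=0.6422131 rad; a=sin²(Δφ/2)+cosφ1·cosφ2·sin²(Δλ/2)=0.3180882939; c=2·atan2(√a, √(1-a))=1.198426990; dist=6371·c=7635.178 ≈ 7635.2 km; running total=18647.3 km
Leg 3 bearing: y=sinΔλ·cosφ2=0.54192693, x=cosφ1·sinφ2-sinφ1·cosφ2·cosΔλ=0.75759338; θ=atan2(y, x)=35.5772° ≈ 35.6°
Leg 4: φ1=0.4399661, φ2=-0.0036582, Δφ=-0.4436243, Δλ=-2.3339677 rad; a=sin²(Δφ/2)+cosφ1·cosφ2·sin²(Δλ/2)=0.8134716675; c=2·atan2(√a, √(1-a))=2.248419809; dist=6371·c=14324.683 ≈ 14324.7 km; running total=32972.0 km
Leg 4 bearing: y=sinΔλ·cosφ2=-0.72264269, x=cosφ1·sinφ2-sinφ1·cosφ2·cosΔλ=0.29108348; θ=atan2(y, x)=-68.0602° <0 so +360° → 291.9398° ≈ 291.9°
Leg 5: φ1=-0.0036582, φ2=-0.5916527, Δφ=-0.5879944, Δλ=4.0087211 rad; a=sin²(Δφ/2)+cosφ1·cosφ2·sin²(Δλ/2)=0.7674973069; c=2·atan2(√a, √(1-a))=2.135297699; dist=6371·c=13603.982 ≈ 13604.0 km; running total=46576.0 km
Leg 5 bearing: y=sinΔλ·cosφ2=-0.63286883, x=cosφ1·sinφ2-sinφ1·cosφ2·cosΔλ=-0.55969438; θ=atan2(y, x)=-131.4888° <0 so +360° → 228.5112° ≈ 228.5°
Leg 6: φ1=-0.5916527, φ2=0.1147432, Δφ=0.7063958, Δλ=-2.5791167 rad; a=sin²(Δφ/2)+cosφ1·cosφ2·sin²(Δλ/2)=0.8806917881; c=2·atan2(√a, √(1-a))=2.436240930; dist=6371·c=15521.291 ≈ 15521.3 km; running total=62097.3 km
Leg 6 bearing: y=sinΔλ·cosφ2=-0.52977561, x=cosφ1·sinφ2-sinφ1·cosφ2·cosΔλ=-0.37367479; θ=atan2(y, x)=-125.1971° <0 so +360° → 234.8029° ≈ 234.8°

Leg 1: dist=6912.1 km, bearing=166.6°
Leg 2: dist=4100.0 km, bearing=205.8°
Leg 3: dist=7635.2 km, bearing=35.6°
Leg 4: dist=14324.7 km, bearing=291.9°
Leg 5: dist=13604.0 km, bearing=228.5°
Leg 6: dist=15521.3 km, bearing=234.8°
Total: 62097.3 km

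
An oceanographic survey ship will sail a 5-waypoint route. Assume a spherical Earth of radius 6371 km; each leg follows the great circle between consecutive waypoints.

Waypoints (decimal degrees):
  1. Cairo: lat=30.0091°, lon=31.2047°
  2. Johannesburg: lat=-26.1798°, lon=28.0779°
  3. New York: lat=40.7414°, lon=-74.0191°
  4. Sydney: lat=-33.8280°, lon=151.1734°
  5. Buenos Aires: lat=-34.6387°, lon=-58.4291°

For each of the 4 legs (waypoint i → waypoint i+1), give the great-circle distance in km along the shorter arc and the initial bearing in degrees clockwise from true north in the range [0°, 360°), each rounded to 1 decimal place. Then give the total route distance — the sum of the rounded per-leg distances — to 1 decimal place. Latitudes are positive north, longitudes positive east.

Leg 1: dist=6256.8 km, bearing=183.4°
Leg 2: dist=12842.5 km, bearing=304.8°
Leg 3: dist=15989.0 km, bearing=266.1°
Leg 4: dist=11801.2 km, bearing=155.0°
Total: 46889.5 km

Leg 1: φ1=0.5237576, φ2=-0.4569237, Δφ=-0.9806813, Δλ=-0.0545730 rad; a=sin²(Δφ/2)+cosφ1·cosφ2·sin²(Δλ/2)=0.2223501601; c=2·atan2(√a, √(1-a))=0.982073061; dist=6371·c=6256.787 ≈ 6256.8 km; running total=6256.8 km
Leg 1 bearing: y=sinΔλ·cosφ2=-0.04895023, x=cosφ1·sinφ2-sinφ1·cosφ2·cosΔλ=-0.83020849; θ=atan2(y, x)=-176.6257° <0 so +360° → 183.3743° ≈ 183.4°
Leg 2: φ1=-0.4569237, φ2=0.7110716, Δφ=1.1679953, Δλ=-1.7819288 rad; a=sin²(Δφ/2)+cosφ1·cosφ2·sin²(Δλ/2)=0.7152166227; c=2·atan2(√a, √(1-a))=2.015769034; dist=6371·c=12842.465 ≈ 12842.5 km; running total=19099.3 km
Leg 2 bearing: y=sinΔλ·cosφ2=-0.74083845, x=cosφ1·sinφ2-sinφ1·cosφ2·cosΔλ=0.51564097; θ=atan2(y, x)=-55.1612° <0 so +360° → 304.8388° ≈ 304.8°
Leg 3: φ1=0.7110716, φ2=-0.5904100, Δφ=-1.3014816, Δλ=3.9303506 rad; a=sin²(Δφ/2)+cosφ1·cosφ2·sin²(Δλ/2)=0.9034422088; c=2·atan2(√a, √(1-a))=2.509654973; dist=6371·c=15989.012 ≈ 15989.0 km; running total=35088.3 km
Leg 3 bearing: y=sinΔλ·cosφ2=-0.58937266, x=cosφ1·sinφ2-sinφ1·cosφ2·cosΔλ=-0.03971651; θ=atan2(y, x)=-93.8552° <0 so +360° → 266.1448° ≈ 266.1°
Leg 4: φ1=-0.5904100, φ2=-0.6045594, Δφ=-0.0141494, Δλ=-3.6582537 rad; a=sin²(Δφ/2)+cosφ1·cosφ2·sin²(Δλ/2)=0.6389153842; c=2·atan2(√a, √(1-a))=1.852331562; dist=6371·c=11801.204 ≈ 11801.2 km; running total=46889.5 km
Leg 4 bearing: y=sinΔλ·cosφ2=0.40642319, x=cosφ1·sinφ2-sinφ1·cosφ2·cosΔλ=-0.87041959; θ=atan2(y, x)=154.9708° ≈ 155.0°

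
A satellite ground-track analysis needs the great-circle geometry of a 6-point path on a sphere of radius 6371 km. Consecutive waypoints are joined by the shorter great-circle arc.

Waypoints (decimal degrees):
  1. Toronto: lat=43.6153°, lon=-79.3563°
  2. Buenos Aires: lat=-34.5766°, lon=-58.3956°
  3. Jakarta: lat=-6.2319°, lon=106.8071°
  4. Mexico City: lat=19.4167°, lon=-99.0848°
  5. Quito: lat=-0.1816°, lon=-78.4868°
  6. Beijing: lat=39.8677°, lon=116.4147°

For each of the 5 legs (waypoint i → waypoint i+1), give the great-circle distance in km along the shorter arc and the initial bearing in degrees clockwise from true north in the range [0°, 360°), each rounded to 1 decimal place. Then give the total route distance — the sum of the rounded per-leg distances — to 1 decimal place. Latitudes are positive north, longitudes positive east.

Leg 1: dist=8950.3 km, bearing=162.6°
Leg 2: dist=15218.8 km, bearing=158.2°
Leg 3: dist=16855.5 km, bearing=59.9°
Leg 4: dist=3129.3 km, bearing=131.8°
Leg 5: dist=15350.6 km, bearing=342.8°
Total: 59504.5 km

Leg 1: φ1=0.7612306, φ2=-0.6034755, Δφ=-1.3647061, Δλ=0.3658332 rad; a=sin²(Δφ/2)+cosφ1·cosφ2·sin²(Δλ/2)=0.4174062182; c=2·atan2(√a, √(1-a))=1.404848142; dist=6371·c=8950.288 ≈ 8950.3 km; running total=8950.3 km
Leg 1 bearing: y=sinΔλ·cosφ2=0.29454146, x=cosφ1·sinφ2-sinφ1·cosφ2·cosΔλ=-0.94125363; θ=atan2(y, x)=162.6238° ≈ 162.6°
Leg 2: φ1=-0.6034755, φ2=-0.1087672, Δφ=0.4947083, Δλ=2.8833310 rad; a=sin²(Δφ/2)+cosφ1·cosφ2·sin²(Δλ/2)=0.8648764088; c=2·atan2(√a, √(1-a))=2.388756677; dist=6371·c=15218.769 ≈ 15218.8 km; running total=24169.1 km
Leg 2 bearing: y=sinΔλ·cosφ2=0.25389096, x=cosφ1·sinφ2-sinφ1·cosφ2·cosΔλ=-0.63482297; θ=atan2(y, x)=158.2016° ≈ 158.2°
Leg 3: φ1=-0.1087672, φ2=0.3388853, Δφ=0.4476525, Δλ=-3.5934916 rad; a=sin²(Δφ/2)+cosφ1·cosφ2·sin²(Δλ/2)=0.9397637360; c=2·atan2(√a, √(1-a))=2.645664591; dist=6371·c=16855.529 ≈ 16855.5 km; running total=41024.6 km
Leg 3 bearing: y=sinΔλ·cosφ2=0.41183909, x=cosφ1·sinφ2-sinφ1·cosφ2·cosΔλ=0.23836943; θ=atan2(y, x)=59.9381° ≈ 59.9°
Leg 4: φ1=0.3388853, φ2=-0.0031695, Δφ=-0.3420549, Δλ=0.3595029 rad; a=sin²(Δφ/2)+cosφ1·cosφ2·sin²(Δλ/2)=0.0591123054; c=2·atan2(√a, √(1-a))=0.491183216; dist=6371·c=3129.328 ≈ 3129.3 km; running total=44153.9 km
Leg 4 bearing: y=sinΔλ·cosφ2=0.35180721, x=cosφ1·sinφ2-sinφ1·cosφ2·cosΔλ=-0.31417169; θ=atan2(y, x)=131.7656° ≈ 131.8°
Leg 5: φ1=-0.0031695, φ2=0.6958226, Δφ=0.6989921, Δλ=3.4016729 rad; a=sin²(Δφ/2)+cosφ1·cosφ2·sin²(Δλ/2)=0.8718711028; c=2·atan2(√a, √(1-a))=2.409447582; dist=6371·c=15350.591 ≈ 15350.6 km; running total=59504.5 km
Leg 5 bearing: y=sinΔλ·cosφ2=-0.19737569, x=cosφ1·sinφ2-sinφ1·cosφ2·cosΔλ=0.63866295; θ=atan2(y, x)=-17.1735° <0 so +360° → 342.8265° ≈ 342.8°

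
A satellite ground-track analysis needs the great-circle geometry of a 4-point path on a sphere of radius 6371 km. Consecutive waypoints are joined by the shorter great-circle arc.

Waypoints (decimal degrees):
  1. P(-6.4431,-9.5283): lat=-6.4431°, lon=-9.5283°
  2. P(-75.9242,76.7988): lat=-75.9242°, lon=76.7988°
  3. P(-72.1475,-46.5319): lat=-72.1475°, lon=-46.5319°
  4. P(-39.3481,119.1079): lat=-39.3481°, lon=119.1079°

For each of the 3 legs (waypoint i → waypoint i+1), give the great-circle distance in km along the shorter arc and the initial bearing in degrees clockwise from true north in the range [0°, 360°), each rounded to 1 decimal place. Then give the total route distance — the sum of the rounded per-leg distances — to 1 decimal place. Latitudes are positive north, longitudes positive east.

Leg 1: dist=9213.4 km, bearing=165.8°
Leg 2: dist=3122.2 km, bearing=213.0°
Leg 3: dist=7566.5 km, bearing=168.1°
Total: 19902.1 km

Leg 1: φ1=-0.1124533, φ2=-1.3251273, Δφ=-1.2126740, Δλ=1.5066921 rad; a=sin²(Δφ/2)+cosφ1·cosφ2·sin²(Δλ/2)=0.4378357332; c=2·atan2(√a, √(1-a))=1.446145241; dist=6371·c=9213.391 ≈ 9213.4 km; running total=9213.4 km
Leg 1 bearing: y=sinΔλ·cosφ2=0.24270581, x=cosφ1·sinφ2-sinφ1·cosφ2·cosΔλ=-0.96209995; θ=atan2(y, x)=165.8416° ≈ 165.8°
Leg 2: φ1=-1.3251273, φ2=-1.2592114, Δφ=0.0659158, Δλ=-2.1525268 rad; a=sin²(Δφ/2)+cosφ1·cosφ2·sin²(Δλ/2)=0.0588492283; c=2·atan2(√a, √(1-a))=0.490066535; dist=6371·c=3122.214 ≈ 3122.2 km; running total=12335.6 km
Leg 2 bearing: y=sinΔλ·cosφ2=-0.25614124, x=cosφ1·sinφ2-sinφ1·cosφ2·cosΔλ=-0.39488688; θ=atan2(y, x)=-147.0308° <0 so +360° → 212.9692° ≈ 213.0°
Leg 3: φ1=-1.2592114, φ2=-0.6867539, Δφ=0.5724575, Δλ=2.8909599 rad; a=sin²(Δφ/2)+cosφ1·cosφ2·sin²(Δλ/2)=0.3130815474; c=2·atan2(√a, √(1-a))=1.187653888; dist=6371·c=7566.543 ≈ 7566.5 km; running total=19902.1 km
Leg 3 bearing: y=sinΔλ·cosφ2=0.19179359, x=cosφ1·sinφ2-sinφ1·cosφ2·cosΔλ=-0.90744762; θ=atan2(y, x)=168.0659° ≈ 168.1°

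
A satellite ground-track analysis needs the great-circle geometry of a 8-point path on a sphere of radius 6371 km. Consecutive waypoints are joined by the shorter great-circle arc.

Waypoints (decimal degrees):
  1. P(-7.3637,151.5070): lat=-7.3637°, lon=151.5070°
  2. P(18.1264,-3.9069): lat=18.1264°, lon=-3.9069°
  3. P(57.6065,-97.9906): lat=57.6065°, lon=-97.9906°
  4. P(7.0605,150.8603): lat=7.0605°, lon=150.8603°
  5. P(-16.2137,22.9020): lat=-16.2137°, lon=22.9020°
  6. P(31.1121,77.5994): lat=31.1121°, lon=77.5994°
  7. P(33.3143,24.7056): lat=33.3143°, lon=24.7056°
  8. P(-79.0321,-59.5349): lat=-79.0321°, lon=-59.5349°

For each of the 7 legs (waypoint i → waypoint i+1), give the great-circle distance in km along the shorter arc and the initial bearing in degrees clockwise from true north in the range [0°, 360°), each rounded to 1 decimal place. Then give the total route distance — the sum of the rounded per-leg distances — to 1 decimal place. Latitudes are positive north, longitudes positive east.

Leg 1: φ1=-0.1285208, φ2=0.3163654, Δφ=0.4448862, Δλ=-2.7124843 rad; a=sin²(Δφ/2)+cosφ1·cosφ2·sin²(Δλ/2)=0.9484780531; c=2·atan2(√a, √(1-a))=2.683632246; dist=6371·c=17097.421 ≈ 17097.4 km; running total=17097.4 km
Leg 1 bearing: y=sinΔλ·cosφ2=-0.39541216, x=cosφ1·sinφ2-sinφ1·cosφ2·cosΔλ=0.19778515; θ=atan2(y, x)=-63.4258° <0 so +360° → 296.5742° ≈ 296.6°
Leg 2: φ1=0.3163654, φ2=1.0054231, Δφ=0.6890577, Δλ=-1.6420703 rad; a=sin²(Δφ/2)+cosφ1·cosφ2·sin²(Δλ/2)=0.3867782819; c=2·atan2(√a, √(1-a))=1.342371615; dist=6371·c=8552.2496 ≈ 8552.2 km; running total=25649.6 km
Leg 2 bearing: y=sinΔλ·cosφ2=-0.53437083, x=cosφ1·sinφ2-sinφ1·cosφ2·cosΔλ=0.81435323; θ=atan2(y, x)=-33.2725° <0 so +360° → 326.7275° ≈ 326.7°
Leg 3: φ1=1.0054231, φ2=0.1232290, Δφ=-0.8821941, Δλ=4.3432676 rad; a=sin²(Δφ/2)+cosφ1·cosφ2·sin²(Δλ/2)=0.5440169808; c=2·atan2(√a, √(1-a))=1.658944397; dist=6371·c=10569.135 ≈ 10569.1 km; running total=36218.7 km
Leg 3 bearing: y=sinΔλ·cosφ2=-0.92557237, x=cosφ1·sinφ2-sinφ1·cosφ2·cosΔλ=0.36819264; θ=atan2(y, x)=-68.3073° <0 so +360° → 291.6927° ≈ 291.7°
Leg 4: φ1=0.1232290, φ2=-0.2829824, Δφ=-0.4062114, Δλ=-2.2332936 rad; a=sin²(Δφ/2)+cosφ1·cosφ2·sin²(Δλ/2)=0.8102330951; c=2·atan2(√a, √(1-a))=2.240133344; dist=6371·c=14271.890 ≈ 14271.9 km; running total=50490.6 km
Leg 4 bearing: y=sinΔλ·cosφ2=-0.75709922, x=cosφ1·sinφ2-sinφ1·cosφ2·cosΔλ=-0.20450545; θ=atan2(y, x)=-105.1158° <0 so +360° → 254.8842° ≈ 254.9°
Leg 5: φ1=-0.2829824, φ2=0.5430086, Δφ=0.8259910, Δλ=0.9546497 rad; a=sin²(Δφ/2)+cosφ1·cosφ2·sin²(Δλ/2)=0.3345933232; c=2·atan2(√a, √(1-a))=1.233631001; dist=6371·c=7859.463 ≈ 7859.5 km; running total=58350.1 km
Leg 5 bearing: y=sinΔλ·cosφ2=0.69872026, x=cosφ1·sinφ2-sinφ1·cosφ2·cosΔλ=0.63431264; θ=atan2(y, x)=47.7662° ≈ 47.8°
Leg 6: φ1=0.5430086, φ2=0.5814442, Δφ=0.0384356, Δλ=-0.9231710 rad; a=sin²(Δφ/2)+cosφ1·cosφ2·sin²(Δλ/2)=0.1422839638; c=2·atan2(√a, √(1-a))=0.773554006; dist=6371·c=4928.313 ≈ 4928.3 km; running total=63278.4 km
Leg 6 bearing: y=sinΔλ·cosφ2=-0.66646266, x=cosφ1·sinφ2-sinφ1·cosφ2·cosΔλ=0.20972476; θ=atan2(y, x)=-72.5321° <0 so +360° → 287.4679° ≈ 287.5°
Leg 7: φ1=0.5814442, φ2=-1.3793704, Δφ=-1.9608146, Δλ=-1.4702741 rad; a=sin²(Δφ/2)+cosφ1·cosφ2·sin²(Δλ/2)=0.7616217970; c=2·atan2(√a, √(1-a))=2.121449066; dist=6371·c=13515.752 ≈ 13515.8 km; running total=76794.2 km
Leg 7 bearing: y=sinΔλ·cosφ2=-0.18929856, x=cosφ1·sinφ2-sinφ1·cosφ2·cosΔλ=-0.83089241; θ=atan2(y, x)=-167.1656° <0 so +360° → 192.8344° ≈ 192.8°

Leg 1: dist=17097.4 km, bearing=296.6°
Leg 2: dist=8552.2 km, bearing=326.7°
Leg 3: dist=10569.1 km, bearing=291.7°
Leg 4: dist=14271.9 km, bearing=254.9°
Leg 5: dist=7859.5 km, bearing=47.8°
Leg 6: dist=4928.3 km, bearing=287.5°
Leg 7: dist=13515.8 km, bearing=192.8°
Total: 76794.2 km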